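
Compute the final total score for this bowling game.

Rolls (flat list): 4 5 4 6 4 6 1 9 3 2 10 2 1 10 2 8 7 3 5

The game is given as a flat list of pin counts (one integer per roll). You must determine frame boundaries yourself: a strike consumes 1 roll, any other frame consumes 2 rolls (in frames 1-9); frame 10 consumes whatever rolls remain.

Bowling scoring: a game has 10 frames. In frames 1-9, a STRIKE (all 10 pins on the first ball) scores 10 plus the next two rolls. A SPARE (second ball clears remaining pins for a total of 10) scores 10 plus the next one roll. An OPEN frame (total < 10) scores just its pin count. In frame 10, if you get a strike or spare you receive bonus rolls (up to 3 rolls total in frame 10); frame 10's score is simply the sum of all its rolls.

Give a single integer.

Frame 1: OPEN (4+5=9). Cumulative: 9
Frame 2: SPARE (4+6=10). 10 + next roll (4) = 14. Cumulative: 23
Frame 3: SPARE (4+6=10). 10 + next roll (1) = 11. Cumulative: 34
Frame 4: SPARE (1+9=10). 10 + next roll (3) = 13. Cumulative: 47
Frame 5: OPEN (3+2=5). Cumulative: 52
Frame 6: STRIKE. 10 + next two rolls (2+1) = 13. Cumulative: 65
Frame 7: OPEN (2+1=3). Cumulative: 68
Frame 8: STRIKE. 10 + next two rolls (2+8) = 20. Cumulative: 88
Frame 9: SPARE (2+8=10). 10 + next roll (7) = 17. Cumulative: 105
Frame 10: SPARE. Sum of all frame-10 rolls (7+3+5) = 15. Cumulative: 120

Answer: 120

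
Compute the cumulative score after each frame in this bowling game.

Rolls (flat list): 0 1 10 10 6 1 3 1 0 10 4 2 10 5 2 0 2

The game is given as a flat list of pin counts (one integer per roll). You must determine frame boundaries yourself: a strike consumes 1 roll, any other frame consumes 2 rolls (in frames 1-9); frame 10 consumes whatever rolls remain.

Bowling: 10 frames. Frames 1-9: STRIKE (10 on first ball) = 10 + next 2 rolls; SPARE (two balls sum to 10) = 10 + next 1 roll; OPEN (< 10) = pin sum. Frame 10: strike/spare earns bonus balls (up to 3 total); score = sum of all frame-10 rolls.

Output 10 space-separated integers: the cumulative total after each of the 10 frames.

Answer: 1 27 44 51 55 69 75 92 99 101

Derivation:
Frame 1: OPEN (0+1=1). Cumulative: 1
Frame 2: STRIKE. 10 + next two rolls (10+6) = 26. Cumulative: 27
Frame 3: STRIKE. 10 + next two rolls (6+1) = 17. Cumulative: 44
Frame 4: OPEN (6+1=7). Cumulative: 51
Frame 5: OPEN (3+1=4). Cumulative: 55
Frame 6: SPARE (0+10=10). 10 + next roll (4) = 14. Cumulative: 69
Frame 7: OPEN (4+2=6). Cumulative: 75
Frame 8: STRIKE. 10 + next two rolls (5+2) = 17. Cumulative: 92
Frame 9: OPEN (5+2=7). Cumulative: 99
Frame 10: OPEN. Sum of all frame-10 rolls (0+2) = 2. Cumulative: 101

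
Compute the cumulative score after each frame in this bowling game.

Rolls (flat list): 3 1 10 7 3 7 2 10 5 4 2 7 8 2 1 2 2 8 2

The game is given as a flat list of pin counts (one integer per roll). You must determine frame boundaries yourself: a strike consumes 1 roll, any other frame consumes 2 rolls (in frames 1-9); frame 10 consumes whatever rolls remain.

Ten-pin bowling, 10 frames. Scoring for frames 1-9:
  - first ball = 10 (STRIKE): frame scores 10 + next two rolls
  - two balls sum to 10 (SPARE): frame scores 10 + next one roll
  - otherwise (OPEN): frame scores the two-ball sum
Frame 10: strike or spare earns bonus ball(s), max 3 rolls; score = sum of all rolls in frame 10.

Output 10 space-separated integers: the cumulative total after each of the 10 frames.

Frame 1: OPEN (3+1=4). Cumulative: 4
Frame 2: STRIKE. 10 + next two rolls (7+3) = 20. Cumulative: 24
Frame 3: SPARE (7+3=10). 10 + next roll (7) = 17. Cumulative: 41
Frame 4: OPEN (7+2=9). Cumulative: 50
Frame 5: STRIKE. 10 + next two rolls (5+4) = 19. Cumulative: 69
Frame 6: OPEN (5+4=9). Cumulative: 78
Frame 7: OPEN (2+7=9). Cumulative: 87
Frame 8: SPARE (8+2=10). 10 + next roll (1) = 11. Cumulative: 98
Frame 9: OPEN (1+2=3). Cumulative: 101
Frame 10: SPARE. Sum of all frame-10 rolls (2+8+2) = 12. Cumulative: 113

Answer: 4 24 41 50 69 78 87 98 101 113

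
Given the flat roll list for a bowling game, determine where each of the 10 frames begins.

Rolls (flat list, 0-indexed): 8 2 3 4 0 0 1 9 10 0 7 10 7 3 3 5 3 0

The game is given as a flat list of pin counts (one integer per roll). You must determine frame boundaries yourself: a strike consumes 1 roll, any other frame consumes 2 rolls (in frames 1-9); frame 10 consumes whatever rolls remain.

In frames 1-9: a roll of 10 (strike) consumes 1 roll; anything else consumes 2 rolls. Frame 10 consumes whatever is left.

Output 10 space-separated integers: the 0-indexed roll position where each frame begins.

Answer: 0 2 4 6 8 9 11 12 14 16

Derivation:
Frame 1 starts at roll index 0: rolls=8,2 (sum=10), consumes 2 rolls
Frame 2 starts at roll index 2: rolls=3,4 (sum=7), consumes 2 rolls
Frame 3 starts at roll index 4: rolls=0,0 (sum=0), consumes 2 rolls
Frame 4 starts at roll index 6: rolls=1,9 (sum=10), consumes 2 rolls
Frame 5 starts at roll index 8: roll=10 (strike), consumes 1 roll
Frame 6 starts at roll index 9: rolls=0,7 (sum=7), consumes 2 rolls
Frame 7 starts at roll index 11: roll=10 (strike), consumes 1 roll
Frame 8 starts at roll index 12: rolls=7,3 (sum=10), consumes 2 rolls
Frame 9 starts at roll index 14: rolls=3,5 (sum=8), consumes 2 rolls
Frame 10 starts at roll index 16: 2 remaining rolls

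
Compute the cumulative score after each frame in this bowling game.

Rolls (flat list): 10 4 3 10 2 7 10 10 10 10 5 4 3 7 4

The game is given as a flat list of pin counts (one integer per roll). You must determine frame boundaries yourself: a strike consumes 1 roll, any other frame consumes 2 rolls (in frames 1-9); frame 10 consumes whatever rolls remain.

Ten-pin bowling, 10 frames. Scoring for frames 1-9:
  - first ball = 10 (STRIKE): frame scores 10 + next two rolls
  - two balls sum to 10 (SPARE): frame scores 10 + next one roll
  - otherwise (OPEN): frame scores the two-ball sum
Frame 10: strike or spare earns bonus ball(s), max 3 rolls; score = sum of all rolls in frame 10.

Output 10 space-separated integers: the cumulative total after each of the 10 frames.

Frame 1: STRIKE. 10 + next two rolls (4+3) = 17. Cumulative: 17
Frame 2: OPEN (4+3=7). Cumulative: 24
Frame 3: STRIKE. 10 + next two rolls (2+7) = 19. Cumulative: 43
Frame 4: OPEN (2+7=9). Cumulative: 52
Frame 5: STRIKE. 10 + next two rolls (10+10) = 30. Cumulative: 82
Frame 6: STRIKE. 10 + next two rolls (10+10) = 30. Cumulative: 112
Frame 7: STRIKE. 10 + next two rolls (10+5) = 25. Cumulative: 137
Frame 8: STRIKE. 10 + next two rolls (5+4) = 19. Cumulative: 156
Frame 9: OPEN (5+4=9). Cumulative: 165
Frame 10: SPARE. Sum of all frame-10 rolls (3+7+4) = 14. Cumulative: 179

Answer: 17 24 43 52 82 112 137 156 165 179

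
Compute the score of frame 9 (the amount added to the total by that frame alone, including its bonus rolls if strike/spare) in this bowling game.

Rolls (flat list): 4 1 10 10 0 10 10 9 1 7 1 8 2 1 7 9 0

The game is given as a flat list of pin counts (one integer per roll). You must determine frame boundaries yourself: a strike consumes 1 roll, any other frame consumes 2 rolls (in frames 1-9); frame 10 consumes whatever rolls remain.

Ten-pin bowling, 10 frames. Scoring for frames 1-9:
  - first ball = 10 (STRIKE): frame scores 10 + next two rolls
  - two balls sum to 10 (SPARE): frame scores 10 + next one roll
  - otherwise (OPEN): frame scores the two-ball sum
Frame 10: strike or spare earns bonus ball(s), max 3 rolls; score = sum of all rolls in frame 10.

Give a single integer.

Frame 1: OPEN (4+1=5). Cumulative: 5
Frame 2: STRIKE. 10 + next two rolls (10+0) = 20. Cumulative: 25
Frame 3: STRIKE. 10 + next two rolls (0+10) = 20. Cumulative: 45
Frame 4: SPARE (0+10=10). 10 + next roll (10) = 20. Cumulative: 65
Frame 5: STRIKE. 10 + next two rolls (9+1) = 20. Cumulative: 85
Frame 6: SPARE (9+1=10). 10 + next roll (7) = 17. Cumulative: 102
Frame 7: OPEN (7+1=8). Cumulative: 110
Frame 8: SPARE (8+2=10). 10 + next roll (1) = 11. Cumulative: 121
Frame 9: OPEN (1+7=8). Cumulative: 129
Frame 10: OPEN. Sum of all frame-10 rolls (9+0) = 9. Cumulative: 138

Answer: 8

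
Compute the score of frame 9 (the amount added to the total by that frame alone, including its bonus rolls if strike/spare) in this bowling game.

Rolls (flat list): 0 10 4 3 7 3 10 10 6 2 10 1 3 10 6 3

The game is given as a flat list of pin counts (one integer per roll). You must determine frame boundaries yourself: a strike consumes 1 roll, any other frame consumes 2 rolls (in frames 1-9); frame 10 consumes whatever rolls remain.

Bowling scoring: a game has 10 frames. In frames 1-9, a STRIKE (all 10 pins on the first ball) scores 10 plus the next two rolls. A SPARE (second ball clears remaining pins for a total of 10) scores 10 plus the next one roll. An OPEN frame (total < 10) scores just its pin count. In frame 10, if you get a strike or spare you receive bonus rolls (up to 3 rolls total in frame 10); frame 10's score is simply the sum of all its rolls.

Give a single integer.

Answer: 19

Derivation:
Frame 1: SPARE (0+10=10). 10 + next roll (4) = 14. Cumulative: 14
Frame 2: OPEN (4+3=7). Cumulative: 21
Frame 3: SPARE (7+3=10). 10 + next roll (10) = 20. Cumulative: 41
Frame 4: STRIKE. 10 + next two rolls (10+6) = 26. Cumulative: 67
Frame 5: STRIKE. 10 + next two rolls (6+2) = 18. Cumulative: 85
Frame 6: OPEN (6+2=8). Cumulative: 93
Frame 7: STRIKE. 10 + next two rolls (1+3) = 14. Cumulative: 107
Frame 8: OPEN (1+3=4). Cumulative: 111
Frame 9: STRIKE. 10 + next two rolls (6+3) = 19. Cumulative: 130
Frame 10: OPEN. Sum of all frame-10 rolls (6+3) = 9. Cumulative: 139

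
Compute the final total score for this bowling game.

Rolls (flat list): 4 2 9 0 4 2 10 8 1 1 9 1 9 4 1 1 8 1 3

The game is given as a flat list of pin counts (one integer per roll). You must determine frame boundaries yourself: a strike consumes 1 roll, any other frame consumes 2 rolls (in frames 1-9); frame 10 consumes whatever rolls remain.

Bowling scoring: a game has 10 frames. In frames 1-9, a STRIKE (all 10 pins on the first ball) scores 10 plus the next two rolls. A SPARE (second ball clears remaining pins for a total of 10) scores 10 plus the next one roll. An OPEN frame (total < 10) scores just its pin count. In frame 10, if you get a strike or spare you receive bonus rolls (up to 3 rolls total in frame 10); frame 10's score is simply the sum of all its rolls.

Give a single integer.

Answer: 92

Derivation:
Frame 1: OPEN (4+2=6). Cumulative: 6
Frame 2: OPEN (9+0=9). Cumulative: 15
Frame 3: OPEN (4+2=6). Cumulative: 21
Frame 4: STRIKE. 10 + next two rolls (8+1) = 19. Cumulative: 40
Frame 5: OPEN (8+1=9). Cumulative: 49
Frame 6: SPARE (1+9=10). 10 + next roll (1) = 11. Cumulative: 60
Frame 7: SPARE (1+9=10). 10 + next roll (4) = 14. Cumulative: 74
Frame 8: OPEN (4+1=5). Cumulative: 79
Frame 9: OPEN (1+8=9). Cumulative: 88
Frame 10: OPEN. Sum of all frame-10 rolls (1+3) = 4. Cumulative: 92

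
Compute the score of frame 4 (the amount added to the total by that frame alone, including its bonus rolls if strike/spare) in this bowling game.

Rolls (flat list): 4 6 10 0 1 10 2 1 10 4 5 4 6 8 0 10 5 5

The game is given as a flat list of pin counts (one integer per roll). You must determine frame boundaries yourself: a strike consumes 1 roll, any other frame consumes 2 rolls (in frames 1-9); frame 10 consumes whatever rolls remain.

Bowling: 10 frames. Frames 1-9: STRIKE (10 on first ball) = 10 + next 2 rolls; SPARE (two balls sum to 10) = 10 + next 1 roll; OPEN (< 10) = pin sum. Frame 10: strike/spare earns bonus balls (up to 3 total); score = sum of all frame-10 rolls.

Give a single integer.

Answer: 13

Derivation:
Frame 1: SPARE (4+6=10). 10 + next roll (10) = 20. Cumulative: 20
Frame 2: STRIKE. 10 + next two rolls (0+1) = 11. Cumulative: 31
Frame 3: OPEN (0+1=1). Cumulative: 32
Frame 4: STRIKE. 10 + next two rolls (2+1) = 13. Cumulative: 45
Frame 5: OPEN (2+1=3). Cumulative: 48
Frame 6: STRIKE. 10 + next two rolls (4+5) = 19. Cumulative: 67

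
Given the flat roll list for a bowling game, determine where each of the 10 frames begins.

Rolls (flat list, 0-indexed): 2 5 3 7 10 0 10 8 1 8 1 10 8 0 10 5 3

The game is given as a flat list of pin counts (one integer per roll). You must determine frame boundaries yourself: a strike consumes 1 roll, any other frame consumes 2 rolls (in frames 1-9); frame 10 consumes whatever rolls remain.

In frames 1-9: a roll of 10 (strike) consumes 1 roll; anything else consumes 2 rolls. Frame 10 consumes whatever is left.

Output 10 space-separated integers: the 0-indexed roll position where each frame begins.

Frame 1 starts at roll index 0: rolls=2,5 (sum=7), consumes 2 rolls
Frame 2 starts at roll index 2: rolls=3,7 (sum=10), consumes 2 rolls
Frame 3 starts at roll index 4: roll=10 (strike), consumes 1 roll
Frame 4 starts at roll index 5: rolls=0,10 (sum=10), consumes 2 rolls
Frame 5 starts at roll index 7: rolls=8,1 (sum=9), consumes 2 rolls
Frame 6 starts at roll index 9: rolls=8,1 (sum=9), consumes 2 rolls
Frame 7 starts at roll index 11: roll=10 (strike), consumes 1 roll
Frame 8 starts at roll index 12: rolls=8,0 (sum=8), consumes 2 rolls
Frame 9 starts at roll index 14: roll=10 (strike), consumes 1 roll
Frame 10 starts at roll index 15: 2 remaining rolls

Answer: 0 2 4 5 7 9 11 12 14 15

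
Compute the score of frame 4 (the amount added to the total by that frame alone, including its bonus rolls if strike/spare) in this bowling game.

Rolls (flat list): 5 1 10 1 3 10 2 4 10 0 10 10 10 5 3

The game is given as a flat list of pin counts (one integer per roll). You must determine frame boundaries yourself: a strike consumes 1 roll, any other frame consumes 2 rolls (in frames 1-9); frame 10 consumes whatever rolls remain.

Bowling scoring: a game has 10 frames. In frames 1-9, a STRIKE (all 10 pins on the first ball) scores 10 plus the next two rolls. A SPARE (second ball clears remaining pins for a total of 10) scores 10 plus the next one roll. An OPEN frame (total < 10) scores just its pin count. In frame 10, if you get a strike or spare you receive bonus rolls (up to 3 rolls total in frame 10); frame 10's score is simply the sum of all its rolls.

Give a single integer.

Answer: 16

Derivation:
Frame 1: OPEN (5+1=6). Cumulative: 6
Frame 2: STRIKE. 10 + next two rolls (1+3) = 14. Cumulative: 20
Frame 3: OPEN (1+3=4). Cumulative: 24
Frame 4: STRIKE. 10 + next two rolls (2+4) = 16. Cumulative: 40
Frame 5: OPEN (2+4=6). Cumulative: 46
Frame 6: STRIKE. 10 + next two rolls (0+10) = 20. Cumulative: 66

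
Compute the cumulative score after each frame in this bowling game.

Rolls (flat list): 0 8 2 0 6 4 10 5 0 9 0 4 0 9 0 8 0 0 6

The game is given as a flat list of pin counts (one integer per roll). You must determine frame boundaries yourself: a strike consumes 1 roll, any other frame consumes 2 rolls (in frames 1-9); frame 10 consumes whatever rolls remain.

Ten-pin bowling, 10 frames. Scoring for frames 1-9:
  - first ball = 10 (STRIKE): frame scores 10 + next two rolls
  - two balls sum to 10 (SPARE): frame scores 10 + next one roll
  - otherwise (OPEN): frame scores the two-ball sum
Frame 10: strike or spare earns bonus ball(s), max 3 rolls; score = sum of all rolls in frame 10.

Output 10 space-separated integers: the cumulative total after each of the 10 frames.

Answer: 8 10 30 45 50 59 63 72 80 86

Derivation:
Frame 1: OPEN (0+8=8). Cumulative: 8
Frame 2: OPEN (2+0=2). Cumulative: 10
Frame 3: SPARE (6+4=10). 10 + next roll (10) = 20. Cumulative: 30
Frame 4: STRIKE. 10 + next two rolls (5+0) = 15. Cumulative: 45
Frame 5: OPEN (5+0=5). Cumulative: 50
Frame 6: OPEN (9+0=9). Cumulative: 59
Frame 7: OPEN (4+0=4). Cumulative: 63
Frame 8: OPEN (9+0=9). Cumulative: 72
Frame 9: OPEN (8+0=8). Cumulative: 80
Frame 10: OPEN. Sum of all frame-10 rolls (0+6) = 6. Cumulative: 86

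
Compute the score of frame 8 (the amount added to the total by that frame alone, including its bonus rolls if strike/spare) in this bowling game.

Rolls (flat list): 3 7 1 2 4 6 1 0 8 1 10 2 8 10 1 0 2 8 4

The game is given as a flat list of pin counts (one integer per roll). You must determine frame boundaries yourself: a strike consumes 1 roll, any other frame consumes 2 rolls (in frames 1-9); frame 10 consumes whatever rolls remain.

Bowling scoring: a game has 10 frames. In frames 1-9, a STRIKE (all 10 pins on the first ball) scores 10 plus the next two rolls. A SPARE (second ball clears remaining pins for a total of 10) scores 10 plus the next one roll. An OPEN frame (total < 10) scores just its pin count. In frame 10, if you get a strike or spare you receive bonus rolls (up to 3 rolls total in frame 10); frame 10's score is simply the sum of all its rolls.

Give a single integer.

Answer: 11

Derivation:
Frame 1: SPARE (3+7=10). 10 + next roll (1) = 11. Cumulative: 11
Frame 2: OPEN (1+2=3). Cumulative: 14
Frame 3: SPARE (4+6=10). 10 + next roll (1) = 11. Cumulative: 25
Frame 4: OPEN (1+0=1). Cumulative: 26
Frame 5: OPEN (8+1=9). Cumulative: 35
Frame 6: STRIKE. 10 + next two rolls (2+8) = 20. Cumulative: 55
Frame 7: SPARE (2+8=10). 10 + next roll (10) = 20. Cumulative: 75
Frame 8: STRIKE. 10 + next two rolls (1+0) = 11. Cumulative: 86
Frame 9: OPEN (1+0=1). Cumulative: 87
Frame 10: SPARE. Sum of all frame-10 rolls (2+8+4) = 14. Cumulative: 101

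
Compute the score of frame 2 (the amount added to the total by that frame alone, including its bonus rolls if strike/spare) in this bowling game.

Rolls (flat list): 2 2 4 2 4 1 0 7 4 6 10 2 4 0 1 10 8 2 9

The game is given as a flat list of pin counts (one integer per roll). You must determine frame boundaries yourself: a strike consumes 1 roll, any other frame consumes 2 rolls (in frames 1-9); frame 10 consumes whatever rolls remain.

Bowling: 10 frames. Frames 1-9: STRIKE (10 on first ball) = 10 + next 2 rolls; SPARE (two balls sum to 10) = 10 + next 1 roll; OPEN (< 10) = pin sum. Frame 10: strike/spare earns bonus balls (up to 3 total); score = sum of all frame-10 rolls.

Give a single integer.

Frame 1: OPEN (2+2=4). Cumulative: 4
Frame 2: OPEN (4+2=6). Cumulative: 10
Frame 3: OPEN (4+1=5). Cumulative: 15
Frame 4: OPEN (0+7=7). Cumulative: 22

Answer: 6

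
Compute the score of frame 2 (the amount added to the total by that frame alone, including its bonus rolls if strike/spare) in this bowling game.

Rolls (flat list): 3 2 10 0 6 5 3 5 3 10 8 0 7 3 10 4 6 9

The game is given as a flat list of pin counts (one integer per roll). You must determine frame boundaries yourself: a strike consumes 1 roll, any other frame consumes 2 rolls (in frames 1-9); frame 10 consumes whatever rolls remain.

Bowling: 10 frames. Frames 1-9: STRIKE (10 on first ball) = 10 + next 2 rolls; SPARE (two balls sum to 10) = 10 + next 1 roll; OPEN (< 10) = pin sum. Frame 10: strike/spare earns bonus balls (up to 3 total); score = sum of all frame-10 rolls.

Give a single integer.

Frame 1: OPEN (3+2=5). Cumulative: 5
Frame 2: STRIKE. 10 + next two rolls (0+6) = 16. Cumulative: 21
Frame 3: OPEN (0+6=6). Cumulative: 27
Frame 4: OPEN (5+3=8). Cumulative: 35

Answer: 16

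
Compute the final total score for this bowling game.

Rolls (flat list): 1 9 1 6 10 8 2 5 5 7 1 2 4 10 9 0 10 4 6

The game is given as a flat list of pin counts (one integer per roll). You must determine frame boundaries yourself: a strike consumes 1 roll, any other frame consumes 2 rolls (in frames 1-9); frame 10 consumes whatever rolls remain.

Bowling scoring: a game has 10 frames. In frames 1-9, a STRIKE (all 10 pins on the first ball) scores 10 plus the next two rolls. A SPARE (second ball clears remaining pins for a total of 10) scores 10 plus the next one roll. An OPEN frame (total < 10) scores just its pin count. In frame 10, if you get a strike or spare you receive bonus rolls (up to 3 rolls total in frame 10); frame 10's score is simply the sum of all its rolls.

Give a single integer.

Frame 1: SPARE (1+9=10). 10 + next roll (1) = 11. Cumulative: 11
Frame 2: OPEN (1+6=7). Cumulative: 18
Frame 3: STRIKE. 10 + next two rolls (8+2) = 20. Cumulative: 38
Frame 4: SPARE (8+2=10). 10 + next roll (5) = 15. Cumulative: 53
Frame 5: SPARE (5+5=10). 10 + next roll (7) = 17. Cumulative: 70
Frame 6: OPEN (7+1=8). Cumulative: 78
Frame 7: OPEN (2+4=6). Cumulative: 84
Frame 8: STRIKE. 10 + next two rolls (9+0) = 19. Cumulative: 103
Frame 9: OPEN (9+0=9). Cumulative: 112
Frame 10: STRIKE. Sum of all frame-10 rolls (10+4+6) = 20. Cumulative: 132

Answer: 132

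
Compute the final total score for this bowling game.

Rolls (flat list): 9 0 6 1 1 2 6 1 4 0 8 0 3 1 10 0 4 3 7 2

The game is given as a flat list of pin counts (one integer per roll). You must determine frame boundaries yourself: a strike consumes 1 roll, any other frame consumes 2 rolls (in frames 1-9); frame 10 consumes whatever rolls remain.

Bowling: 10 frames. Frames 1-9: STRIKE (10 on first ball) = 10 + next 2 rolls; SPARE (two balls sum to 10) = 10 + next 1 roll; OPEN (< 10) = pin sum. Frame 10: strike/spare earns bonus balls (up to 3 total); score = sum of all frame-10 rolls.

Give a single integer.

Frame 1: OPEN (9+0=9). Cumulative: 9
Frame 2: OPEN (6+1=7). Cumulative: 16
Frame 3: OPEN (1+2=3). Cumulative: 19
Frame 4: OPEN (6+1=7). Cumulative: 26
Frame 5: OPEN (4+0=4). Cumulative: 30
Frame 6: OPEN (8+0=8). Cumulative: 38
Frame 7: OPEN (3+1=4). Cumulative: 42
Frame 8: STRIKE. 10 + next two rolls (0+4) = 14. Cumulative: 56
Frame 9: OPEN (0+4=4). Cumulative: 60
Frame 10: SPARE. Sum of all frame-10 rolls (3+7+2) = 12. Cumulative: 72

Answer: 72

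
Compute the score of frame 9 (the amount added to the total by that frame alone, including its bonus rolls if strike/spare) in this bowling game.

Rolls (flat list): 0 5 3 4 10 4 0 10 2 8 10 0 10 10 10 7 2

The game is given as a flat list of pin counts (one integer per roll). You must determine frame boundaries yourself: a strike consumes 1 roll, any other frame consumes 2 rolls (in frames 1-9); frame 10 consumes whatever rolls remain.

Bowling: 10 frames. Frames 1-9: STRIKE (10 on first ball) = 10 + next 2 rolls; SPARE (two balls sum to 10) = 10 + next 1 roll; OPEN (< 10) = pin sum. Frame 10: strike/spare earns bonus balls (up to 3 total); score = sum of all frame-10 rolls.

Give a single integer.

Answer: 27

Derivation:
Frame 1: OPEN (0+5=5). Cumulative: 5
Frame 2: OPEN (3+4=7). Cumulative: 12
Frame 3: STRIKE. 10 + next two rolls (4+0) = 14. Cumulative: 26
Frame 4: OPEN (4+0=4). Cumulative: 30
Frame 5: STRIKE. 10 + next two rolls (2+8) = 20. Cumulative: 50
Frame 6: SPARE (2+8=10). 10 + next roll (10) = 20. Cumulative: 70
Frame 7: STRIKE. 10 + next two rolls (0+10) = 20. Cumulative: 90
Frame 8: SPARE (0+10=10). 10 + next roll (10) = 20. Cumulative: 110
Frame 9: STRIKE. 10 + next two rolls (10+7) = 27. Cumulative: 137
Frame 10: STRIKE. Sum of all frame-10 rolls (10+7+2) = 19. Cumulative: 156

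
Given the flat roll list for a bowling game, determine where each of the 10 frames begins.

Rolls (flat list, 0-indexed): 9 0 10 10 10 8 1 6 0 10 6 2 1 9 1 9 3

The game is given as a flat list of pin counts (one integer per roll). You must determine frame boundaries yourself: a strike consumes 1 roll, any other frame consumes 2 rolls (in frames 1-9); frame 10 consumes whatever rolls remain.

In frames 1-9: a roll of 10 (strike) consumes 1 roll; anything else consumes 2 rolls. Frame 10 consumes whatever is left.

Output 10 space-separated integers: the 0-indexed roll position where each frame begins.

Answer: 0 2 3 4 5 7 9 10 12 14

Derivation:
Frame 1 starts at roll index 0: rolls=9,0 (sum=9), consumes 2 rolls
Frame 2 starts at roll index 2: roll=10 (strike), consumes 1 roll
Frame 3 starts at roll index 3: roll=10 (strike), consumes 1 roll
Frame 4 starts at roll index 4: roll=10 (strike), consumes 1 roll
Frame 5 starts at roll index 5: rolls=8,1 (sum=9), consumes 2 rolls
Frame 6 starts at roll index 7: rolls=6,0 (sum=6), consumes 2 rolls
Frame 7 starts at roll index 9: roll=10 (strike), consumes 1 roll
Frame 8 starts at roll index 10: rolls=6,2 (sum=8), consumes 2 rolls
Frame 9 starts at roll index 12: rolls=1,9 (sum=10), consumes 2 rolls
Frame 10 starts at roll index 14: 3 remaining rolls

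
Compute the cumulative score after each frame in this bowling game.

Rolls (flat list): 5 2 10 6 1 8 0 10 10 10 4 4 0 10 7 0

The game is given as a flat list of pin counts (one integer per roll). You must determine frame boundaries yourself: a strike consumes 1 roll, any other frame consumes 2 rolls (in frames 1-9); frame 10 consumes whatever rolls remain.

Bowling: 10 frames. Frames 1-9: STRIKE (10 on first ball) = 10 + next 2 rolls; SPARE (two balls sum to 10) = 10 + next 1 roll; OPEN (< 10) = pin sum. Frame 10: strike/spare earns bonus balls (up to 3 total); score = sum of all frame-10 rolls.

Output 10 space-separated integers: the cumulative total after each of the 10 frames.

Answer: 7 24 31 39 69 93 111 119 136 143

Derivation:
Frame 1: OPEN (5+2=7). Cumulative: 7
Frame 2: STRIKE. 10 + next two rolls (6+1) = 17. Cumulative: 24
Frame 3: OPEN (6+1=7). Cumulative: 31
Frame 4: OPEN (8+0=8). Cumulative: 39
Frame 5: STRIKE. 10 + next two rolls (10+10) = 30. Cumulative: 69
Frame 6: STRIKE. 10 + next two rolls (10+4) = 24. Cumulative: 93
Frame 7: STRIKE. 10 + next two rolls (4+4) = 18. Cumulative: 111
Frame 8: OPEN (4+4=8). Cumulative: 119
Frame 9: SPARE (0+10=10). 10 + next roll (7) = 17. Cumulative: 136
Frame 10: OPEN. Sum of all frame-10 rolls (7+0) = 7. Cumulative: 143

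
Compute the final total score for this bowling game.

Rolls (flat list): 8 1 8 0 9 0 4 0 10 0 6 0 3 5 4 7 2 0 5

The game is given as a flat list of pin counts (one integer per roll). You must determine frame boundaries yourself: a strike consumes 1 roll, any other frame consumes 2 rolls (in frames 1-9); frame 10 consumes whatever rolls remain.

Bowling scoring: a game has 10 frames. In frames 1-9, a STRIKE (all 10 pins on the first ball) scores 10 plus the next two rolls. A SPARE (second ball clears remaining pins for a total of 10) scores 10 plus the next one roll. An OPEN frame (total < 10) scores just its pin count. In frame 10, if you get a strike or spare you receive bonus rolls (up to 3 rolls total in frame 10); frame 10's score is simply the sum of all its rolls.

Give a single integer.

Frame 1: OPEN (8+1=9). Cumulative: 9
Frame 2: OPEN (8+0=8). Cumulative: 17
Frame 3: OPEN (9+0=9). Cumulative: 26
Frame 4: OPEN (4+0=4). Cumulative: 30
Frame 5: STRIKE. 10 + next two rolls (0+6) = 16. Cumulative: 46
Frame 6: OPEN (0+6=6). Cumulative: 52
Frame 7: OPEN (0+3=3). Cumulative: 55
Frame 8: OPEN (5+4=9). Cumulative: 64
Frame 9: OPEN (7+2=9). Cumulative: 73
Frame 10: OPEN. Sum of all frame-10 rolls (0+5) = 5. Cumulative: 78

Answer: 78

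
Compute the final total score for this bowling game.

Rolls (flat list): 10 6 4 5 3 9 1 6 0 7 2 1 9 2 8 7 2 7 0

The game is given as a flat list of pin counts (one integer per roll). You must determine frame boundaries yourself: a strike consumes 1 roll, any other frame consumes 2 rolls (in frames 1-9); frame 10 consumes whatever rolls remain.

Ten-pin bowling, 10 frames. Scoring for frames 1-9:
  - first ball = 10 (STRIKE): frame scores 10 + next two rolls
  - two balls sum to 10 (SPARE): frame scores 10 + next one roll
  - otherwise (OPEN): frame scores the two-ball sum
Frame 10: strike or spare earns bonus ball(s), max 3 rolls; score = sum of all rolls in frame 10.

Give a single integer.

Frame 1: STRIKE. 10 + next two rolls (6+4) = 20. Cumulative: 20
Frame 2: SPARE (6+4=10). 10 + next roll (5) = 15. Cumulative: 35
Frame 3: OPEN (5+3=8). Cumulative: 43
Frame 4: SPARE (9+1=10). 10 + next roll (6) = 16. Cumulative: 59
Frame 5: OPEN (6+0=6). Cumulative: 65
Frame 6: OPEN (7+2=9). Cumulative: 74
Frame 7: SPARE (1+9=10). 10 + next roll (2) = 12. Cumulative: 86
Frame 8: SPARE (2+8=10). 10 + next roll (7) = 17. Cumulative: 103
Frame 9: OPEN (7+2=9). Cumulative: 112
Frame 10: OPEN. Sum of all frame-10 rolls (7+0) = 7. Cumulative: 119

Answer: 119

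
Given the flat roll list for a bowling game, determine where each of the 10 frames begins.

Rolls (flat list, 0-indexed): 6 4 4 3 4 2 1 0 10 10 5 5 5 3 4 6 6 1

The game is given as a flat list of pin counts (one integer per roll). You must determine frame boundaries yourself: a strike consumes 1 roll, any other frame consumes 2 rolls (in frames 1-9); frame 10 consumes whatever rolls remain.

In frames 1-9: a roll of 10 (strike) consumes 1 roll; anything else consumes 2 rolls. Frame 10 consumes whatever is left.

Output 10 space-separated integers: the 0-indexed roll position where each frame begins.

Answer: 0 2 4 6 8 9 10 12 14 16

Derivation:
Frame 1 starts at roll index 0: rolls=6,4 (sum=10), consumes 2 rolls
Frame 2 starts at roll index 2: rolls=4,3 (sum=7), consumes 2 rolls
Frame 3 starts at roll index 4: rolls=4,2 (sum=6), consumes 2 rolls
Frame 4 starts at roll index 6: rolls=1,0 (sum=1), consumes 2 rolls
Frame 5 starts at roll index 8: roll=10 (strike), consumes 1 roll
Frame 6 starts at roll index 9: roll=10 (strike), consumes 1 roll
Frame 7 starts at roll index 10: rolls=5,5 (sum=10), consumes 2 rolls
Frame 8 starts at roll index 12: rolls=5,3 (sum=8), consumes 2 rolls
Frame 9 starts at roll index 14: rolls=4,6 (sum=10), consumes 2 rolls
Frame 10 starts at roll index 16: 2 remaining rolls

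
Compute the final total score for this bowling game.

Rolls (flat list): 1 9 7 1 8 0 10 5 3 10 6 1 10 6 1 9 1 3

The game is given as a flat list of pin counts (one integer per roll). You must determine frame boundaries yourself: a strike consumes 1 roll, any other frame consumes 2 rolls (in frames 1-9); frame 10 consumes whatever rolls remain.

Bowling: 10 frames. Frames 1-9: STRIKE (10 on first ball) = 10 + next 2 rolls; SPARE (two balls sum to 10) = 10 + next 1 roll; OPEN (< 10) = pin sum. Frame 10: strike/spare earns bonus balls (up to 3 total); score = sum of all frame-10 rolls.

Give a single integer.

Answer: 120

Derivation:
Frame 1: SPARE (1+9=10). 10 + next roll (7) = 17. Cumulative: 17
Frame 2: OPEN (7+1=8). Cumulative: 25
Frame 3: OPEN (8+0=8). Cumulative: 33
Frame 4: STRIKE. 10 + next two rolls (5+3) = 18. Cumulative: 51
Frame 5: OPEN (5+3=8). Cumulative: 59
Frame 6: STRIKE. 10 + next two rolls (6+1) = 17. Cumulative: 76
Frame 7: OPEN (6+1=7). Cumulative: 83
Frame 8: STRIKE. 10 + next two rolls (6+1) = 17. Cumulative: 100
Frame 9: OPEN (6+1=7). Cumulative: 107
Frame 10: SPARE. Sum of all frame-10 rolls (9+1+3) = 13. Cumulative: 120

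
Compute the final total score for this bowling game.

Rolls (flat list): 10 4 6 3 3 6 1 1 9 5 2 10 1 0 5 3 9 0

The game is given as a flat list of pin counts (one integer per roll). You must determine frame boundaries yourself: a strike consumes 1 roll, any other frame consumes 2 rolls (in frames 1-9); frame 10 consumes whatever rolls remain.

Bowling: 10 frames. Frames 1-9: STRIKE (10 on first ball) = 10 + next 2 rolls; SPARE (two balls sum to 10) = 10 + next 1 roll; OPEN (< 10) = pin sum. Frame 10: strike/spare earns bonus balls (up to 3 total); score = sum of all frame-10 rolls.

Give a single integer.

Frame 1: STRIKE. 10 + next two rolls (4+6) = 20. Cumulative: 20
Frame 2: SPARE (4+6=10). 10 + next roll (3) = 13. Cumulative: 33
Frame 3: OPEN (3+3=6). Cumulative: 39
Frame 4: OPEN (6+1=7). Cumulative: 46
Frame 5: SPARE (1+9=10). 10 + next roll (5) = 15. Cumulative: 61
Frame 6: OPEN (5+2=7). Cumulative: 68
Frame 7: STRIKE. 10 + next two rolls (1+0) = 11. Cumulative: 79
Frame 8: OPEN (1+0=1). Cumulative: 80
Frame 9: OPEN (5+3=8). Cumulative: 88
Frame 10: OPEN. Sum of all frame-10 rolls (9+0) = 9. Cumulative: 97

Answer: 97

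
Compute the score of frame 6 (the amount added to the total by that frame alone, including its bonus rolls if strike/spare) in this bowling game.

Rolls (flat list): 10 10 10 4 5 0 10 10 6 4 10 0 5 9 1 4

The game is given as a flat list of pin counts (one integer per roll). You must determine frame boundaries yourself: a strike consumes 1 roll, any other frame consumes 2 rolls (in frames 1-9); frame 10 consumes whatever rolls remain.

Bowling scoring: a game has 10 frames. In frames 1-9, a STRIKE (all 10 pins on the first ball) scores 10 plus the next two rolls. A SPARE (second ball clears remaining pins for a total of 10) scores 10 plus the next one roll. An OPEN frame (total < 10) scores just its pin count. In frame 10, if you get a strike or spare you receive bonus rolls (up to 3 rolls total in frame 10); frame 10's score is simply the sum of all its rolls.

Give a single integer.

Answer: 20

Derivation:
Frame 1: STRIKE. 10 + next two rolls (10+10) = 30. Cumulative: 30
Frame 2: STRIKE. 10 + next two rolls (10+4) = 24. Cumulative: 54
Frame 3: STRIKE. 10 + next two rolls (4+5) = 19. Cumulative: 73
Frame 4: OPEN (4+5=9). Cumulative: 82
Frame 5: SPARE (0+10=10). 10 + next roll (10) = 20. Cumulative: 102
Frame 6: STRIKE. 10 + next two rolls (6+4) = 20. Cumulative: 122
Frame 7: SPARE (6+4=10). 10 + next roll (10) = 20. Cumulative: 142
Frame 8: STRIKE. 10 + next two rolls (0+5) = 15. Cumulative: 157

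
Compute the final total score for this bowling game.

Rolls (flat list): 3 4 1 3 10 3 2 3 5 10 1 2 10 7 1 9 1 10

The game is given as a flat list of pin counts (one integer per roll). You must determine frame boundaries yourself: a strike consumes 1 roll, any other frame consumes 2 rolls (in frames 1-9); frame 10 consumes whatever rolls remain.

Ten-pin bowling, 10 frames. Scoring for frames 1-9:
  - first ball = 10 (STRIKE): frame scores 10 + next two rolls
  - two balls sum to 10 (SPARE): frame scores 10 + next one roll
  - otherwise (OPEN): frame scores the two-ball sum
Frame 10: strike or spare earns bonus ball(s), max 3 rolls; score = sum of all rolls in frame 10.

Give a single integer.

Frame 1: OPEN (3+4=7). Cumulative: 7
Frame 2: OPEN (1+3=4). Cumulative: 11
Frame 3: STRIKE. 10 + next two rolls (3+2) = 15. Cumulative: 26
Frame 4: OPEN (3+2=5). Cumulative: 31
Frame 5: OPEN (3+5=8). Cumulative: 39
Frame 6: STRIKE. 10 + next two rolls (1+2) = 13. Cumulative: 52
Frame 7: OPEN (1+2=3). Cumulative: 55
Frame 8: STRIKE. 10 + next two rolls (7+1) = 18. Cumulative: 73
Frame 9: OPEN (7+1=8). Cumulative: 81
Frame 10: SPARE. Sum of all frame-10 rolls (9+1+10) = 20. Cumulative: 101

Answer: 101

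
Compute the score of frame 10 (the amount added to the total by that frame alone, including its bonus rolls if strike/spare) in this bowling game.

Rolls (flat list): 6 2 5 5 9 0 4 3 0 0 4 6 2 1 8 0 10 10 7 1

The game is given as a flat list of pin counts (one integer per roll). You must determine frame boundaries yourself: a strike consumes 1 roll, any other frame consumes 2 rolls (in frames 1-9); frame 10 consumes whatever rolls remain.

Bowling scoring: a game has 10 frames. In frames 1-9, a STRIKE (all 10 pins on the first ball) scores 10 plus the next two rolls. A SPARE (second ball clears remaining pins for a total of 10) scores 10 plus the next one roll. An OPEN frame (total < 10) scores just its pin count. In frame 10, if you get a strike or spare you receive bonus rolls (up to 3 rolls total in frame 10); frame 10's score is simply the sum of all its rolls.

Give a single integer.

Answer: 18

Derivation:
Frame 1: OPEN (6+2=8). Cumulative: 8
Frame 2: SPARE (5+5=10). 10 + next roll (9) = 19. Cumulative: 27
Frame 3: OPEN (9+0=9). Cumulative: 36
Frame 4: OPEN (4+3=7). Cumulative: 43
Frame 5: OPEN (0+0=0). Cumulative: 43
Frame 6: SPARE (4+6=10). 10 + next roll (2) = 12. Cumulative: 55
Frame 7: OPEN (2+1=3). Cumulative: 58
Frame 8: OPEN (8+0=8). Cumulative: 66
Frame 9: STRIKE. 10 + next two rolls (10+7) = 27. Cumulative: 93
Frame 10: STRIKE. Sum of all frame-10 rolls (10+7+1) = 18. Cumulative: 111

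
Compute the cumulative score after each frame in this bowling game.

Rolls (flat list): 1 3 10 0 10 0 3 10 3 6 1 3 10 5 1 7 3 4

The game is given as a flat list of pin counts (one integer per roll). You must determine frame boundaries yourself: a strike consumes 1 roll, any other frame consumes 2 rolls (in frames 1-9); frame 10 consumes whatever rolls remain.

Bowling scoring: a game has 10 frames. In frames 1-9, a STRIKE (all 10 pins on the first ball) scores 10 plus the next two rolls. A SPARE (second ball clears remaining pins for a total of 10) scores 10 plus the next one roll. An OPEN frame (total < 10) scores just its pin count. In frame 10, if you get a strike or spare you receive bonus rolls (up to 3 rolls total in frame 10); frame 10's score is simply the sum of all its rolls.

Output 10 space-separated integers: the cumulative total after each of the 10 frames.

Frame 1: OPEN (1+3=4). Cumulative: 4
Frame 2: STRIKE. 10 + next two rolls (0+10) = 20. Cumulative: 24
Frame 3: SPARE (0+10=10). 10 + next roll (0) = 10. Cumulative: 34
Frame 4: OPEN (0+3=3). Cumulative: 37
Frame 5: STRIKE. 10 + next two rolls (3+6) = 19. Cumulative: 56
Frame 6: OPEN (3+6=9). Cumulative: 65
Frame 7: OPEN (1+3=4). Cumulative: 69
Frame 8: STRIKE. 10 + next two rolls (5+1) = 16. Cumulative: 85
Frame 9: OPEN (5+1=6). Cumulative: 91
Frame 10: SPARE. Sum of all frame-10 rolls (7+3+4) = 14. Cumulative: 105

Answer: 4 24 34 37 56 65 69 85 91 105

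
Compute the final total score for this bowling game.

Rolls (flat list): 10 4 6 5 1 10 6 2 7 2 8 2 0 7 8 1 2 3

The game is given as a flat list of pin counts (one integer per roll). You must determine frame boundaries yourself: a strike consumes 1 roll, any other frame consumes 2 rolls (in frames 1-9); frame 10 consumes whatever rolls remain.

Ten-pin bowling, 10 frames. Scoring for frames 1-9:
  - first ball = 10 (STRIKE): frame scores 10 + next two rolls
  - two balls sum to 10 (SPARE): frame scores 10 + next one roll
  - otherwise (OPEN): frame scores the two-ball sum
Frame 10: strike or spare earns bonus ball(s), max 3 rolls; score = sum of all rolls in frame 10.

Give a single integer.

Answer: 107

Derivation:
Frame 1: STRIKE. 10 + next two rolls (4+6) = 20. Cumulative: 20
Frame 2: SPARE (4+6=10). 10 + next roll (5) = 15. Cumulative: 35
Frame 3: OPEN (5+1=6). Cumulative: 41
Frame 4: STRIKE. 10 + next two rolls (6+2) = 18. Cumulative: 59
Frame 5: OPEN (6+2=8). Cumulative: 67
Frame 6: OPEN (7+2=9). Cumulative: 76
Frame 7: SPARE (8+2=10). 10 + next roll (0) = 10. Cumulative: 86
Frame 8: OPEN (0+7=7). Cumulative: 93
Frame 9: OPEN (8+1=9). Cumulative: 102
Frame 10: OPEN. Sum of all frame-10 rolls (2+3) = 5. Cumulative: 107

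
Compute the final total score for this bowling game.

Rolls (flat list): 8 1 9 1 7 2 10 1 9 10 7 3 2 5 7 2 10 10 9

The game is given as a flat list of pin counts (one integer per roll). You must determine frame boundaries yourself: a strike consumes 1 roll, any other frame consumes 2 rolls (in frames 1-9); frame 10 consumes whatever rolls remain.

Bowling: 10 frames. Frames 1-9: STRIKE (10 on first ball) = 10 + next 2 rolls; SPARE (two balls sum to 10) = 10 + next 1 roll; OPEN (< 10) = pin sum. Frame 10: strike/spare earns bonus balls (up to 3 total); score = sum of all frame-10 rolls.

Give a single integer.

Answer: 152

Derivation:
Frame 1: OPEN (8+1=9). Cumulative: 9
Frame 2: SPARE (9+1=10). 10 + next roll (7) = 17. Cumulative: 26
Frame 3: OPEN (7+2=9). Cumulative: 35
Frame 4: STRIKE. 10 + next two rolls (1+9) = 20. Cumulative: 55
Frame 5: SPARE (1+9=10). 10 + next roll (10) = 20. Cumulative: 75
Frame 6: STRIKE. 10 + next two rolls (7+3) = 20. Cumulative: 95
Frame 7: SPARE (7+3=10). 10 + next roll (2) = 12. Cumulative: 107
Frame 8: OPEN (2+5=7). Cumulative: 114
Frame 9: OPEN (7+2=9). Cumulative: 123
Frame 10: STRIKE. Sum of all frame-10 rolls (10+10+9) = 29. Cumulative: 152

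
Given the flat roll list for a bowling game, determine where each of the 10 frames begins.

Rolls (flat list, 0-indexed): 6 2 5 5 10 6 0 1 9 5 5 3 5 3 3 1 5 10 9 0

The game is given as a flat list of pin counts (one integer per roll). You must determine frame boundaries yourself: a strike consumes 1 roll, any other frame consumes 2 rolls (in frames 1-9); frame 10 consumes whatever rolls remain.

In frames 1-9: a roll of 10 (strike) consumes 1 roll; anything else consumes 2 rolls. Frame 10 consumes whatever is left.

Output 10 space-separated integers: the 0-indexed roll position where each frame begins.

Answer: 0 2 4 5 7 9 11 13 15 17

Derivation:
Frame 1 starts at roll index 0: rolls=6,2 (sum=8), consumes 2 rolls
Frame 2 starts at roll index 2: rolls=5,5 (sum=10), consumes 2 rolls
Frame 3 starts at roll index 4: roll=10 (strike), consumes 1 roll
Frame 4 starts at roll index 5: rolls=6,0 (sum=6), consumes 2 rolls
Frame 5 starts at roll index 7: rolls=1,9 (sum=10), consumes 2 rolls
Frame 6 starts at roll index 9: rolls=5,5 (sum=10), consumes 2 rolls
Frame 7 starts at roll index 11: rolls=3,5 (sum=8), consumes 2 rolls
Frame 8 starts at roll index 13: rolls=3,3 (sum=6), consumes 2 rolls
Frame 9 starts at roll index 15: rolls=1,5 (sum=6), consumes 2 rolls
Frame 10 starts at roll index 17: 3 remaining rolls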